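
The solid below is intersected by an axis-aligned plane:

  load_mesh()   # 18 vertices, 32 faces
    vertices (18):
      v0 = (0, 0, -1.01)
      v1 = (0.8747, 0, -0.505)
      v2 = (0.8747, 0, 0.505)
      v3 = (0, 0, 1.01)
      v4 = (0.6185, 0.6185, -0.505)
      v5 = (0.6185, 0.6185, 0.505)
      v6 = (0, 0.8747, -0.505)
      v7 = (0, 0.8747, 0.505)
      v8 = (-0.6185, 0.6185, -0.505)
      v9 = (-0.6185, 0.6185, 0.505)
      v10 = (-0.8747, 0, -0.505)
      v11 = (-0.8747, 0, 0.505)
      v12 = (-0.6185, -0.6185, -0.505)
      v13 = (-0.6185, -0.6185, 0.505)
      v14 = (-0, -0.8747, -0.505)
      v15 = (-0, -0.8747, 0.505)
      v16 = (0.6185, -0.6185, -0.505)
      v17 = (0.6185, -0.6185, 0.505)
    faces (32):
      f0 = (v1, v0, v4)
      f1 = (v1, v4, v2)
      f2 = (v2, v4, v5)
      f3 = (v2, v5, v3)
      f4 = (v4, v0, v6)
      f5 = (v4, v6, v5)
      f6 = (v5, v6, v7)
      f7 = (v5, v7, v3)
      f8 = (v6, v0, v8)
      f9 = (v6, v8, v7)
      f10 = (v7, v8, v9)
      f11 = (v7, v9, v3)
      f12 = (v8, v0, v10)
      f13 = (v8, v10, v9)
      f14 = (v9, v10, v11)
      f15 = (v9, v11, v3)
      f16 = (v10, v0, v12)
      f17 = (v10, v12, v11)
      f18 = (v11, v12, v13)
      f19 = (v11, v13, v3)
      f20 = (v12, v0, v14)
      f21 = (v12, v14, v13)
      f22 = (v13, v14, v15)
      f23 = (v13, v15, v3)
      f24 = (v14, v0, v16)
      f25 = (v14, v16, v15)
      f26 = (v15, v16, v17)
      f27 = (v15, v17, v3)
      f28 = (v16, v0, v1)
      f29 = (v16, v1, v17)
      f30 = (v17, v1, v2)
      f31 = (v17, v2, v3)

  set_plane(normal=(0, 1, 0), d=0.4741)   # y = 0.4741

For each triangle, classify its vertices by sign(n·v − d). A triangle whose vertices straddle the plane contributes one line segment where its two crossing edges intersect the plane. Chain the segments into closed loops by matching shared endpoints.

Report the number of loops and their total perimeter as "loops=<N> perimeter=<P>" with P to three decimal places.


loops=1 perimeter=4.913

Straddling triangles (12 of 32):
  (v1,v0,v4) [--+] → (0.4741, 0.4741, -0.622901)–(0.678315, 0.4741, -0.505)  len=0.2358
  (v1,v4,v2) [-+-] → (0.678315, 0.4741, -0.505)–(0.678315, 0.4741, -0.269197)  len=0.2358
  (v2,v4,v5) [-++] → (0.678315, 0.4741, -0.269197)–(0.678315, 0.4741, 0.505)  len=0.7742
  (v2,v5,v3) [-+-] → (0.678315, 0.4741, 0.505)–(0.4741, 0.4741, 0.622901)  len=0.2358
  (v4,v0,v6) [+-+] → (0.4741, 0.4741, -0.622901)–(0, 0.4741, -0.736283)  len=0.4875
  (v5,v7,v3) [++-] → (0, 0.4741, 0.736283)–(0.4741, 0.4741, 0.622901)  len=0.4875
  (v6,v0,v8) [+-+] → (0, 0.4741, -0.736283)–(-0.4741, 0.4741, -0.622901)  len=0.4875
  (v7,v9,v3) [++-] → (-0.4741, 0.4741, 0.622901)–(0, 0.4741, 0.736283)  len=0.4875
  (v8,v0,v10) [+--] → (-0.4741, 0.4741, -0.622901)–(-0.678315, 0.4741, -0.505)  len=0.2358
  (v8,v10,v9) [+-+] → (-0.678315, 0.4741, -0.505)–(-0.678315, 0.4741, 0.269197)  len=0.7742
  (v9,v10,v11) [+--] → (-0.678315, 0.4741, 0.269197)–(-0.678315, 0.4741, 0.505)  len=0.2358
  (v9,v11,v3) [+--] → (-0.678315, 0.4741, 0.505)–(-0.4741, 0.4741, 0.622901)  len=0.2358

Chained into 1 loop(s):
  loop 1: 12 segments, perimeter = 4.9131
Total perimeter = 4.913


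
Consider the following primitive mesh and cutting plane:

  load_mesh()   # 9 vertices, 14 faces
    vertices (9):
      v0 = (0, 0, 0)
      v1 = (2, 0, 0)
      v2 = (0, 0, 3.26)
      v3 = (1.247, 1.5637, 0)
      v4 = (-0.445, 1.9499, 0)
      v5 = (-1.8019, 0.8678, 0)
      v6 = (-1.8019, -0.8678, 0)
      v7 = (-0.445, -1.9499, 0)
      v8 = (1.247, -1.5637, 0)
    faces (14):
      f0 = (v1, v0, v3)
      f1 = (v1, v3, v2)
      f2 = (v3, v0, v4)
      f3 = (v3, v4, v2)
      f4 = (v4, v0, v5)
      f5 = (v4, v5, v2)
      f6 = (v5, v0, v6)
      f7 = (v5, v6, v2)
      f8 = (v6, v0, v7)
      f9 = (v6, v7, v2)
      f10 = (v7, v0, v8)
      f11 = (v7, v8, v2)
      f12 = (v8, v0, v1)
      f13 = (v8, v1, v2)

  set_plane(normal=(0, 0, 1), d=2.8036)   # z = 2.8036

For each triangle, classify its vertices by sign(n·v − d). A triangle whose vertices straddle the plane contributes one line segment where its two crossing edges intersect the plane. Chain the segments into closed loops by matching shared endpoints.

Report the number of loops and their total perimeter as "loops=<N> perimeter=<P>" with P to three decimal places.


Straddling triangles (7 of 14):
  (v1,v3,v2) [--+] → (0.17458, 0.218918, 2.8036)–(0.28, 0, 2.8036)  len=0.2430
  (v3,v4,v2) [--+] → (-0.0623, 0.272986, 2.8036)–(0.17458, 0.218918, 2.8036)  len=0.2430
  (v4,v5,v2) [--+] → (-0.252266, 0.121492, 2.8036)–(-0.0623, 0.272986, 2.8036)  len=0.2430
  (v5,v6,v2) [--+] → (-0.252266, -0.121492, 2.8036)–(-0.252266, 0.121492, 2.8036)  len=0.2430
  (v6,v7,v2) [--+] → (-0.0623, -0.272986, 2.8036)–(-0.252266, -0.121492, 2.8036)  len=0.2430
  (v7,v8,v2) [--+] → (0.17458, -0.218918, 2.8036)–(-0.0623, -0.272986, 2.8036)  len=0.2430
  (v8,v1,v2) [--+] → (0.28, 0, 2.8036)–(0.17458, -0.218918, 2.8036)  len=0.2430

Chained into 1 loop(s):
  loop 1: 7 segments, perimeter = 1.7008
Total perimeter = 1.701

loops=1 perimeter=1.701


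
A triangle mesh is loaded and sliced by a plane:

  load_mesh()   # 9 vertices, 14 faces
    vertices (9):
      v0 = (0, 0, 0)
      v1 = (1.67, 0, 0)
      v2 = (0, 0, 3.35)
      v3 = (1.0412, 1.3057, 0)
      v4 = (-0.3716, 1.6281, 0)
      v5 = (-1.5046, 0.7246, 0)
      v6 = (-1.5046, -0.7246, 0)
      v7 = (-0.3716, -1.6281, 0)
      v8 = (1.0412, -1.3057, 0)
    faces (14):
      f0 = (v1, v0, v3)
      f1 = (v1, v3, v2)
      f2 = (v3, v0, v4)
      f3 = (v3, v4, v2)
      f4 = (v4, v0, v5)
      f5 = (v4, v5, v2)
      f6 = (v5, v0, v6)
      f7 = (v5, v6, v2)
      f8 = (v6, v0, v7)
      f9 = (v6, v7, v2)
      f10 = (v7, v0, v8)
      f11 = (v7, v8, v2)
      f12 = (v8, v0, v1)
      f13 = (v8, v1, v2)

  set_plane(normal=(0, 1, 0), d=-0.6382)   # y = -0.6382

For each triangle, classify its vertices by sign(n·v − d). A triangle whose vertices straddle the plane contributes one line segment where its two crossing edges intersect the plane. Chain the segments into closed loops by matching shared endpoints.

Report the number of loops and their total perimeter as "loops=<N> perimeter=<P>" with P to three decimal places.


loops=1 perimeter=7.967

Straddling triangles (8 of 14):
  (v5,v0,v6) [++-] → (-1.32519, -0.6382, 0)–(-1.5046, -0.6382, 0)  len=0.1794
  (v5,v6,v2) [+-+] → (-1.5046, -0.6382, 0)–(-1.32519, -0.6382, 0.399448)  len=0.4379
  (v6,v0,v7) [-+-] → (-1.32519, -0.6382, 0)–(-0.145664, -0.6382, 0)  len=1.1795
  (v6,v7,v2) [--+] → (-0.145664, -0.6382, 2.03683)–(-1.32519, -0.6382, 0.399448)  len=2.0180
  (v7,v0,v8) [-+-] → (-0.145664, -0.6382, 0)–(0.508918, -0.6382, 0)  len=0.6546
  (v7,v8,v2) [--+] → (0.508918, -0.6382, 1.71259)–(-0.145664, -0.6382, 2.03683)  len=0.7305
  (v8,v0,v1) [-++] → (0.508918, -0.6382, 0)–(1.36266, -0.6382, 0)  len=0.8537
  (v8,v1,v2) [-++] → (1.36266, -0.6382, 0)–(0.508918, -0.6382, 1.71259)  len=1.9136

Chained into 1 loop(s):
  loop 1: 8 segments, perimeter = 7.9672
Total perimeter = 7.967


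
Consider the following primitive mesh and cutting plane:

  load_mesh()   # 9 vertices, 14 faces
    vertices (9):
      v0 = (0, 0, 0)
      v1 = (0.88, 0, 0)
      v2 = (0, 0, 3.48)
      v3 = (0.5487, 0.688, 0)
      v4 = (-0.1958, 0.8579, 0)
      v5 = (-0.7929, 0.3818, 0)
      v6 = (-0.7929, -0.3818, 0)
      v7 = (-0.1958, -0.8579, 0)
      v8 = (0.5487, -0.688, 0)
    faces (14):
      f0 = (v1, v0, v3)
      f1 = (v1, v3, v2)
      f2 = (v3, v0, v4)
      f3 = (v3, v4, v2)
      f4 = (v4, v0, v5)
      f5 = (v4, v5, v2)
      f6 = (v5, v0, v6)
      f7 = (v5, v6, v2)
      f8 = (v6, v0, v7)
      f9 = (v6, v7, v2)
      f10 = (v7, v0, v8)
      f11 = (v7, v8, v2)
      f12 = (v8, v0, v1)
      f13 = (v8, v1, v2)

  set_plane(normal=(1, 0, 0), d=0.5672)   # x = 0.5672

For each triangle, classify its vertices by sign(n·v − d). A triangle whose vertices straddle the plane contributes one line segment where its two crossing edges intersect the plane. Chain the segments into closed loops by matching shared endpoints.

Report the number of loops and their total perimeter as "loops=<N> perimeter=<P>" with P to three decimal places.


Straddling triangles (4 of 14):
  (v1,v0,v3) [+--] → (0.5672, 0, 0)–(0.5672, 0.649582, 0)  len=0.6496
  (v1,v3,v2) [+--] → (0.5672, 0.649582, 0)–(0.5672, 0, 1.23698)  len=1.3972
  (v8,v0,v1) [--+] → (0.5672, 0, 0)–(0.5672, -0.649582, 0)  len=0.6496
  (v8,v1,v2) [-+-] → (0.5672, -0.649582, 0)–(0.5672, 0, 1.23698)  len=1.3972

Chained into 1 loop(s):
  loop 1: 4 segments, perimeter = 4.0935
Total perimeter = 4.094

loops=1 perimeter=4.094


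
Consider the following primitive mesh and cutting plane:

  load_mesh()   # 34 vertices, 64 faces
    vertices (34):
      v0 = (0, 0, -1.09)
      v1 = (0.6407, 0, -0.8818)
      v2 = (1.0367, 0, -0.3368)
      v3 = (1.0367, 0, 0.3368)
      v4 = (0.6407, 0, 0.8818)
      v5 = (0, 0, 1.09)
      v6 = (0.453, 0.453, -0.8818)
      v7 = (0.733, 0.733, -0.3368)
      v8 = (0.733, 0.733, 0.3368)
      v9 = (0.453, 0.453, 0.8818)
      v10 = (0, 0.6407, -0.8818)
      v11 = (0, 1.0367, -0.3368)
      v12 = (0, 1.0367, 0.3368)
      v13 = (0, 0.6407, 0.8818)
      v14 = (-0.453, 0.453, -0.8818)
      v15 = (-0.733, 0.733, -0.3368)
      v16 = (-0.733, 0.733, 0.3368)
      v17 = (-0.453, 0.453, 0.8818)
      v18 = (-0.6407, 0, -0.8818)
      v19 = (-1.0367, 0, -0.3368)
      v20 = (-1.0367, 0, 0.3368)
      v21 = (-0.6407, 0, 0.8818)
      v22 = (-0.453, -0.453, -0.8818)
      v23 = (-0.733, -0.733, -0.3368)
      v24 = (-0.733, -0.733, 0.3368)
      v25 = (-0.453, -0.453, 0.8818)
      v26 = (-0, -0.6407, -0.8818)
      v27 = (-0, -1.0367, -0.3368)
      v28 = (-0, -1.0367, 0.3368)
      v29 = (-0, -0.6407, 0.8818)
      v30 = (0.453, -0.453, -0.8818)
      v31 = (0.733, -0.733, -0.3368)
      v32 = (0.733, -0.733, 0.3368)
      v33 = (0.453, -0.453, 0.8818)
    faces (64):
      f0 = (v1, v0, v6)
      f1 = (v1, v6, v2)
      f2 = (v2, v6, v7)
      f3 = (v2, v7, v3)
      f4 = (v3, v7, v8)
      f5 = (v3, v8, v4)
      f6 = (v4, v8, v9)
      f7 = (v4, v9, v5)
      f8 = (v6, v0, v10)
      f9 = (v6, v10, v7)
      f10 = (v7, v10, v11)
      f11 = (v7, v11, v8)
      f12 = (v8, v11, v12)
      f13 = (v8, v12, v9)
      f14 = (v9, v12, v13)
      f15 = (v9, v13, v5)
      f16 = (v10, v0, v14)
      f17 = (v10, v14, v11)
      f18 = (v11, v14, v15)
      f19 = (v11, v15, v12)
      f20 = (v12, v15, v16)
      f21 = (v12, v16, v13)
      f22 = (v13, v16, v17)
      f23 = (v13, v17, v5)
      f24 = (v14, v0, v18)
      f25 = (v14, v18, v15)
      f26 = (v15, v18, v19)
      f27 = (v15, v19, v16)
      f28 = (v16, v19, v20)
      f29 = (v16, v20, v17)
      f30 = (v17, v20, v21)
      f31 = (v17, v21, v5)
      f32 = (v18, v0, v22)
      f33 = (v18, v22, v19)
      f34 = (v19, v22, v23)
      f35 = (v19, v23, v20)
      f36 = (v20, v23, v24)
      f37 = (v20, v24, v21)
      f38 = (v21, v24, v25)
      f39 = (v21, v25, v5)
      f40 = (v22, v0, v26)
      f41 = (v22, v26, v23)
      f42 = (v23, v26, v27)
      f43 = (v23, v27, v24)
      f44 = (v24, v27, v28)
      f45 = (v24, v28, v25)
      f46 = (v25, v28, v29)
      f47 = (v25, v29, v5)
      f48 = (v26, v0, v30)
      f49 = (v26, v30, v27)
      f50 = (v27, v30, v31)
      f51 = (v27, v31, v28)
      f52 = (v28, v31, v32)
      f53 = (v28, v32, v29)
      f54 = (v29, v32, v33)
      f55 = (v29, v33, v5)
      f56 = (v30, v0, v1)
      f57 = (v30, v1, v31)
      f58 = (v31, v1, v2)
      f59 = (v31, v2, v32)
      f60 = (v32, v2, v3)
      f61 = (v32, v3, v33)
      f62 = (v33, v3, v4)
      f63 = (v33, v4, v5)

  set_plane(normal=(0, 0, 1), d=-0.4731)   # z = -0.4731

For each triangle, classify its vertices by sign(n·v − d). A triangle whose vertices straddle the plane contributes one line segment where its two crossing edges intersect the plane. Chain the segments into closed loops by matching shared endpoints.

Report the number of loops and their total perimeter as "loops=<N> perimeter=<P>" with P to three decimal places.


Straddling triangles (16 of 64):
  (v1,v6,v2) [--+] → (0.890721, 0.113292, -0.4731)–(0.937664, 0, -0.4731)  len=0.1226
  (v2,v6,v7) [+-+] → (0.890721, 0.113292, -0.4731)–(0.662974, 0.662974, -0.4731)  len=0.5950
  (v6,v10,v7) [--+] → (0.549683, 0.709917, -0.4731)–(0.662974, 0.662974, -0.4731)  len=0.1226
  (v7,v10,v11) [+-+] → (0.549683, 0.709917, -0.4731)–(0, 0.937664, -0.4731)  len=0.5950
  (v10,v14,v11) [--+] → (-0.113292, 0.890721, -0.4731)–(0, 0.937664, -0.4731)  len=0.1226
  (v11,v14,v15) [+-+] → (-0.113292, 0.890721, -0.4731)–(-0.662974, 0.662974, -0.4731)  len=0.5950
  (v14,v18,v15) [--+] → (-0.709917, 0.549683, -0.4731)–(-0.662974, 0.662974, -0.4731)  len=0.1226
  (v15,v18,v19) [+-+] → (-0.709917, 0.549683, -0.4731)–(-0.937664, 0, -0.4731)  len=0.5950
  (v18,v22,v19) [--+] → (-0.890721, -0.113292, -0.4731)–(-0.937664, 0, -0.4731)  len=0.1226
  (v19,v22,v23) [+-+] → (-0.890721, -0.113292, -0.4731)–(-0.662974, -0.662974, -0.4731)  len=0.5950
  (v22,v26,v23) [--+] → (-0.549683, -0.709917, -0.4731)–(-0.662974, -0.662974, -0.4731)  len=0.1226
  (v23,v26,v27) [+-+] → (-0.549683, -0.709917, -0.4731)–(0, -0.937664, -0.4731)  len=0.5950
  (v26,v30,v27) [--+] → (0.113292, -0.890721, -0.4731)–(0, -0.937664, -0.4731)  len=0.1226
  (v27,v30,v31) [+-+] → (0.113292, -0.890721, -0.4731)–(0.662974, -0.662974, -0.4731)  len=0.5950
  (v30,v1,v31) [--+] → (0.709917, -0.549683, -0.4731)–(0.662974, -0.662974, -0.4731)  len=0.1226
  (v31,v1,v2) [+-+] → (0.709917, -0.549683, -0.4731)–(0.937664, 0, -0.4731)  len=0.5950

Chained into 1 loop(s):
  loop 1: 16 segments, perimeter = 5.7410
Total perimeter = 5.741

loops=1 perimeter=5.741


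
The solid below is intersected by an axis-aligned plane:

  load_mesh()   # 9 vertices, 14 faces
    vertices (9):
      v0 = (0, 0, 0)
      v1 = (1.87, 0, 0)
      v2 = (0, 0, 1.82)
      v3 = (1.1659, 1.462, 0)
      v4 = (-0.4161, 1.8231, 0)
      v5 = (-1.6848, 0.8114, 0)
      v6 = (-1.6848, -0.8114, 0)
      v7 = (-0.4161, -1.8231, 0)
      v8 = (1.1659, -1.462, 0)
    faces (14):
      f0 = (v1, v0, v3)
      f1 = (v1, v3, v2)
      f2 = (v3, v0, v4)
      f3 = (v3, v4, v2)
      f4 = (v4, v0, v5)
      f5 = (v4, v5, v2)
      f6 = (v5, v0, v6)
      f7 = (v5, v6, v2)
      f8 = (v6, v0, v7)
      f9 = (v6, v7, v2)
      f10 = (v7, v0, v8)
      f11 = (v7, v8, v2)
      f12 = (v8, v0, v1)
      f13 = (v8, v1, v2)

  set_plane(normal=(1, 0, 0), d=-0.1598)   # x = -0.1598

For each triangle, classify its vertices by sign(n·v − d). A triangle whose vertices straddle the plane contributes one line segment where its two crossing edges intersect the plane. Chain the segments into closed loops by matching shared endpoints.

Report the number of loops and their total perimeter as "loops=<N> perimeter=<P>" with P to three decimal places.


loops=1 perimeter=8.406

Straddling triangles (10 of 14):
  (v3,v0,v4) [++-] → (-0.1598, 0.700148, 0)–(-0.1598, 1.7646, 0)  len=1.0645
  (v3,v4,v2) [+-+] → (-0.1598, 1.7646, 0)–(-0.1598, 0.700148, 1.12104)  len=1.5459
  (v4,v0,v5) [-+-] → (-0.1598, 0.700148, 0)–(-0.1598, 0.0769597, 0)  len=0.6232
  (v4,v5,v2) [--+] → (-0.1598, 0.0769597, 1.64738)–(-0.1598, 0.700148, 1.12104)  len=0.8157
  (v5,v0,v6) [-+-] → (-0.1598, 0.0769597, 0)–(-0.1598, -0.0769597, 0)  len=0.1539
  (v5,v6,v2) [--+] → (-0.1598, -0.0769597, 1.64738)–(-0.1598, 0.0769597, 1.64738)  len=0.1539
  (v6,v0,v7) [-+-] → (-0.1598, -0.0769597, 0)–(-0.1598, -0.700148, 0)  len=0.6232
  (v6,v7,v2) [--+] → (-0.1598, -0.700148, 1.12104)–(-0.1598, -0.0769597, 1.64738)  len=0.8157
  (v7,v0,v8) [-++] → (-0.1598, -0.700148, 0)–(-0.1598, -1.7646, 0)  len=1.0645
  (v7,v8,v2) [-++] → (-0.1598, -1.7646, 0)–(-0.1598, -0.700148, 1.12104)  len=1.5459

Chained into 1 loop(s):
  loop 1: 10 segments, perimeter = 8.4063
Total perimeter = 8.406


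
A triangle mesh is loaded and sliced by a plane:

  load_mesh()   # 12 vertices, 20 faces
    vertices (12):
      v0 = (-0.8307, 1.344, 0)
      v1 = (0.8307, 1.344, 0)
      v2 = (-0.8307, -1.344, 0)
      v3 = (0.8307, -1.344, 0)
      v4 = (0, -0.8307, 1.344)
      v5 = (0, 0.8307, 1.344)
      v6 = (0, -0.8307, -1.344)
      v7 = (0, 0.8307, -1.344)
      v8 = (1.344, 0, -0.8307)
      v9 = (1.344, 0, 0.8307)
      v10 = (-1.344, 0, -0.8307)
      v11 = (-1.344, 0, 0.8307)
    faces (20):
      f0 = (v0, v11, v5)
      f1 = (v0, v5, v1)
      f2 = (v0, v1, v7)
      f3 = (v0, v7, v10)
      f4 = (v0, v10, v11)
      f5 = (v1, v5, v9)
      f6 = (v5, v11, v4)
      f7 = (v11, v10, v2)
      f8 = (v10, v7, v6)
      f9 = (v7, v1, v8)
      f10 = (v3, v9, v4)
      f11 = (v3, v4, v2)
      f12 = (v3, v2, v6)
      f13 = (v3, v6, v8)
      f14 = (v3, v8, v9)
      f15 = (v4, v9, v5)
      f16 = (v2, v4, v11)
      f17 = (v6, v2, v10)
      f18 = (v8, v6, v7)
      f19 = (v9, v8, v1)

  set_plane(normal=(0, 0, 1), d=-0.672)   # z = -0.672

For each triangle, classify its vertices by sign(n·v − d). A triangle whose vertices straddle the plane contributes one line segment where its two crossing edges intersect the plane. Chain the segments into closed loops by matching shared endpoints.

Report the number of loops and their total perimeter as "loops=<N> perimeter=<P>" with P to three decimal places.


Straddling triangles (10 of 20):
  (v0,v1,v7) [++-] → (0.41535, 1.08735, -0.672)–(-0.41535, 1.08735, -0.672)  len=0.8307
  (v0,v7,v10) [+--] → (-0.41535, 1.08735, -0.672)–(-1.24594, 0.256763, -0.672)  len=1.1746
  (v0,v10,v11) [+-+] → (-1.24594, 0.256763, -0.672)–(-1.344, 0, -0.672)  len=0.2749
  (v11,v10,v2) [+-+] → (-1.344, 0, -0.672)–(-1.24594, -0.256763, -0.672)  len=0.2749
  (v7,v1,v8) [-+-] → (0.41535, 1.08735, -0.672)–(1.24594, 0.256763, -0.672)  len=1.1746
  (v3,v2,v6) [++-] → (-0.41535, -1.08735, -0.672)–(0.41535, -1.08735, -0.672)  len=0.8307
  (v3,v6,v8) [+--] → (0.41535, -1.08735, -0.672)–(1.24594, -0.256763, -0.672)  len=1.1746
  (v3,v8,v9) [+-+] → (1.24594, -0.256763, -0.672)–(1.344, 0, -0.672)  len=0.2749
  (v6,v2,v10) [-+-] → (-0.41535, -1.08735, -0.672)–(-1.24594, -0.256763, -0.672)  len=1.1746
  (v9,v8,v1) [+-+] → (1.344, 0, -0.672)–(1.24594, 0.256763, -0.672)  len=0.2749

Chained into 1 loop(s):
  loop 1: 10 segments, perimeter = 7.4593
Total perimeter = 7.459

loops=1 perimeter=7.459


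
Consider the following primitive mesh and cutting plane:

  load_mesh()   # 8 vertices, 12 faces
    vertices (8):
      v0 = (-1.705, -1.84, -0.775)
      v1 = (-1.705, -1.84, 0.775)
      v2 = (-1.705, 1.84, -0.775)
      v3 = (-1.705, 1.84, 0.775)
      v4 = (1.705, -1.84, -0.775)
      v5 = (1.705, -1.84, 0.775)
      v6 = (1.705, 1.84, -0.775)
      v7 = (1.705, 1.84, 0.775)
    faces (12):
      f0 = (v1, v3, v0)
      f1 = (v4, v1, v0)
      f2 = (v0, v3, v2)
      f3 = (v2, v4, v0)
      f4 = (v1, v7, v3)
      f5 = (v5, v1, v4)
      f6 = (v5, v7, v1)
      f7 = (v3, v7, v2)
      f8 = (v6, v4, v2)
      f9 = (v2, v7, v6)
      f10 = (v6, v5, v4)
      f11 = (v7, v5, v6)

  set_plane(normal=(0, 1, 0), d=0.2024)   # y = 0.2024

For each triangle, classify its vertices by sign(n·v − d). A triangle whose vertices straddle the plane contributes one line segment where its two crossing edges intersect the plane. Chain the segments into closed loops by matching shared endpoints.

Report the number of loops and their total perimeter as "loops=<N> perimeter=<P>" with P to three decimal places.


loops=1 perimeter=9.920

Straddling triangles (8 of 12):
  (v1,v3,v0) [-+-] → (-1.705, 0.2024, 0.775)–(-1.705, 0.2024, 0.08525)  len=0.6897
  (v0,v3,v2) [-++] → (-1.705, 0.2024, 0.08525)–(-1.705, 0.2024, -0.775)  len=0.8602
  (v2,v4,v0) [+--] → (-0.18755, 0.2024, -0.775)–(-1.705, 0.2024, -0.775)  len=1.5174
  (v1,v7,v3) [-++] → (0.18755, 0.2024, 0.775)–(-1.705, 0.2024, 0.775)  len=1.8925
  (v5,v7,v1) [-+-] → (1.705, 0.2024, 0.775)–(0.18755, 0.2024, 0.775)  len=1.5174
  (v6,v4,v2) [+-+] → (1.705, 0.2024, -0.775)–(-0.18755, 0.2024, -0.775)  len=1.8925
  (v6,v5,v4) [+--] → (1.705, 0.2024, -0.08525)–(1.705, 0.2024, -0.775)  len=0.6897
  (v7,v5,v6) [+-+] → (1.705, 0.2024, 0.775)–(1.705, 0.2024, -0.08525)  len=0.8602

Chained into 1 loop(s):
  loop 1: 8 segments, perimeter = 9.9200
Total perimeter = 9.920


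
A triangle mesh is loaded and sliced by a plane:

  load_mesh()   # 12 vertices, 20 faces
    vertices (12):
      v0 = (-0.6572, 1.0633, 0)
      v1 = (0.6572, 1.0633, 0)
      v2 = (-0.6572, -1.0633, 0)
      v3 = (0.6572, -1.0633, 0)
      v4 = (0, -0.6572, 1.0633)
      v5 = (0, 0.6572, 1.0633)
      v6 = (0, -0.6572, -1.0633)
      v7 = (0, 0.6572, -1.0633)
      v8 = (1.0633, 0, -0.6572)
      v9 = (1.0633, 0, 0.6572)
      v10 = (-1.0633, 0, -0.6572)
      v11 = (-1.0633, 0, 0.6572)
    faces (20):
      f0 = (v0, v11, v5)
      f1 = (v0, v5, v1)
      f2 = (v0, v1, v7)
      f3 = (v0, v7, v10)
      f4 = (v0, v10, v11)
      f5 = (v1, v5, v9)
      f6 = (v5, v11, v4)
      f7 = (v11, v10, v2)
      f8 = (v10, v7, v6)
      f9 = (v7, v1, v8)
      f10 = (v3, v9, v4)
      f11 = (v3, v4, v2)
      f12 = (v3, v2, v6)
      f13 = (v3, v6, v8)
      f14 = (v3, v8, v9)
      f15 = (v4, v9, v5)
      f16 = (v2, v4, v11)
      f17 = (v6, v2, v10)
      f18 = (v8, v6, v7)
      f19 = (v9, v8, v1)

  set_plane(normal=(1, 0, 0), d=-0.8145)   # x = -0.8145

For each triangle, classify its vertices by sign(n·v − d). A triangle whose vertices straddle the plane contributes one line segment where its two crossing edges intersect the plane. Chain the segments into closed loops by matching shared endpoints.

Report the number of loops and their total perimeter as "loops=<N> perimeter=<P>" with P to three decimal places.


Straddling triangles (8 of 20):
  (v0,v11,v5) [+-+] → (-0.8145, 0.651438, 0.254562)–(-0.8145, 0.153777, 0.752223)  len=0.7038
  (v0,v7,v10) [++-] → (-0.8145, 0.153777, -0.752223)–(-0.8145, 0.651438, -0.254562)  len=0.7038
  (v0,v10,v11) [+--] → (-0.8145, 0.651438, -0.254562)–(-0.8145, 0.651438, 0.254562)  len=0.5091
  (v5,v11,v4) [+-+] → (-0.8145, 0.153777, 0.752223)–(-0.8145, -0.153777, 0.752223)  len=0.3076
  (v11,v10,v2) [--+] → (-0.8145, -0.651438, -0.254562)–(-0.8145, -0.651438, 0.254562)  len=0.5091
  (v10,v7,v6) [-++] → (-0.8145, 0.153777, -0.752223)–(-0.8145, -0.153777, -0.752223)  len=0.3076
  (v2,v4,v11) [++-] → (-0.8145, -0.153777, 0.752223)–(-0.8145, -0.651438, 0.254562)  len=0.7038
  (v6,v2,v10) [++-] → (-0.8145, -0.651438, -0.254562)–(-0.8145, -0.153777, -0.752223)  len=0.7038

Chained into 1 loop(s):
  loop 1: 8 segments, perimeter = 4.4486
Total perimeter = 4.449

loops=1 perimeter=4.449


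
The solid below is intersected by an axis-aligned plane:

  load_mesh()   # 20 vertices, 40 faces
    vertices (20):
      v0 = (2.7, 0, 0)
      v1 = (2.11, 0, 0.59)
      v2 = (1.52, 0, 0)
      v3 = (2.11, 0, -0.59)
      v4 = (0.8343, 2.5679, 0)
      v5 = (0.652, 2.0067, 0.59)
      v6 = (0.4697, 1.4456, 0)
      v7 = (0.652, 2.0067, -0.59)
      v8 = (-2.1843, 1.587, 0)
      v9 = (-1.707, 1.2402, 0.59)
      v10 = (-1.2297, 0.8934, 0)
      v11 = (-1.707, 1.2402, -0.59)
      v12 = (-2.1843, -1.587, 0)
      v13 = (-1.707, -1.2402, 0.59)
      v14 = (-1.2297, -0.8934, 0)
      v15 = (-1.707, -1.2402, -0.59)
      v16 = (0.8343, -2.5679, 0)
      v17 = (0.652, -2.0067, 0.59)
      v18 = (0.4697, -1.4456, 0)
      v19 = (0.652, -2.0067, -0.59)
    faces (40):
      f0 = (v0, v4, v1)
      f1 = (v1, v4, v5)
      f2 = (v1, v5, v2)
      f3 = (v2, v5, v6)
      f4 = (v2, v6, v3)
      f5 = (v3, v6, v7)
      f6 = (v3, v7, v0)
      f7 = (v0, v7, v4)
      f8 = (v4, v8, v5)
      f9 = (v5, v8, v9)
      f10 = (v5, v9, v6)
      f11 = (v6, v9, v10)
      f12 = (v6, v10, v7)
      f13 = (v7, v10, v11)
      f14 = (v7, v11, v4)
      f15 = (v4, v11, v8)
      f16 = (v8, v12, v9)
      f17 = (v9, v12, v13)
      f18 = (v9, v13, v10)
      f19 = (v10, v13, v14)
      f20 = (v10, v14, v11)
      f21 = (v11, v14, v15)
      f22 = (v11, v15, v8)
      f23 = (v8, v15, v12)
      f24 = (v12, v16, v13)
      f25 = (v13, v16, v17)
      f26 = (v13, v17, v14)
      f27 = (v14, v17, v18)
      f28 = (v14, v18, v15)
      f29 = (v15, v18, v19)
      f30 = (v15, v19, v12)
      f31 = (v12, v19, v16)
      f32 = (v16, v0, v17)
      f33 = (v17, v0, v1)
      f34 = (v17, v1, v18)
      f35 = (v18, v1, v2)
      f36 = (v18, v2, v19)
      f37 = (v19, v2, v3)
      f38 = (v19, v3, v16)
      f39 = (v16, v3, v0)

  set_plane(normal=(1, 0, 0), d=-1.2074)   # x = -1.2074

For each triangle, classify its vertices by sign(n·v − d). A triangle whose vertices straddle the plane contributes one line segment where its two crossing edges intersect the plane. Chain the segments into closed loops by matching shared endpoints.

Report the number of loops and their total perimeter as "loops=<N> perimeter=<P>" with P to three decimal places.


loops=2 perimeter=6.197

Straddling triangles (16 of 40):
  (v4,v8,v5) [+-+] → (-1.2074, 1.90445, 0)–(-1.2074, 1.73156, 0.203212)  len=0.2668
  (v5,v8,v9) [+--] → (-1.2074, 1.73156, 0.203212)–(-1.2074, 1.40253, 0.59)  len=0.5078
  (v5,v9,v6) [+-+] → (-1.2074, 1.40253, 0.59)–(-1.2074, 1.28734, 0.454582)  len=0.1778
  (v6,v9,v10) [+--] → (-1.2074, 1.28734, 0.454582)–(-1.2074, 0.900646, 0)  len=0.5968
  (v6,v10,v7) [+-+] → (-1.2074, 0.900646, 0)–(-1.2074, 0.906594, -0.00699208)  len=0.0092
  (v7,v10,v11) [+--] → (-1.2074, 0.906594, -0.00699208)–(-1.2074, 1.40253, -0.59)  len=0.7654
  (v7,v11,v4) [+-+] → (-1.2074, 1.40253, -0.59)–(-1.2074, 1.50122, -0.474011)  len=0.1523
  (v4,v11,v8) [+--] → (-1.2074, 1.50122, -0.474011)–(-1.2074, 1.90445, 0)  len=0.6223
  (v12,v16,v13) [-+-] → (-1.2074, -1.90445, 0)–(-1.2074, -1.50122, 0.474011)  len=0.6223
  (v13,v16,v17) [-++] → (-1.2074, -1.50122, 0.474011)–(-1.2074, -1.40253, 0.59)  len=0.1523
  (v13,v17,v14) [-+-] → (-1.2074, -1.40253, 0.59)–(-1.2074, -0.906594, 0.00699208)  len=0.7654
  (v14,v17,v18) [-++] → (-1.2074, -0.906594, 0.00699208)–(-1.2074, -0.900646, 0)  len=0.0092
  (v14,v18,v15) [-+-] → (-1.2074, -0.900646, 0)–(-1.2074, -1.28734, -0.454582)  len=0.5968
  (v15,v18,v19) [-++] → (-1.2074, -1.28734, -0.454582)–(-1.2074, -1.40253, -0.59)  len=0.1778
  (v15,v19,v12) [-+-] → (-1.2074, -1.40253, -0.59)–(-1.2074, -1.73156, -0.203212)  len=0.5078
  (v12,v19,v16) [-++] → (-1.2074, -1.73156, -0.203212)–(-1.2074, -1.90445, 0)  len=0.2668

Chained into 2 loop(s):
  loop 1: 8 segments, perimeter = 3.0984
  loop 2: 8 segments, perimeter = 3.0984
Total perimeter = 6.197


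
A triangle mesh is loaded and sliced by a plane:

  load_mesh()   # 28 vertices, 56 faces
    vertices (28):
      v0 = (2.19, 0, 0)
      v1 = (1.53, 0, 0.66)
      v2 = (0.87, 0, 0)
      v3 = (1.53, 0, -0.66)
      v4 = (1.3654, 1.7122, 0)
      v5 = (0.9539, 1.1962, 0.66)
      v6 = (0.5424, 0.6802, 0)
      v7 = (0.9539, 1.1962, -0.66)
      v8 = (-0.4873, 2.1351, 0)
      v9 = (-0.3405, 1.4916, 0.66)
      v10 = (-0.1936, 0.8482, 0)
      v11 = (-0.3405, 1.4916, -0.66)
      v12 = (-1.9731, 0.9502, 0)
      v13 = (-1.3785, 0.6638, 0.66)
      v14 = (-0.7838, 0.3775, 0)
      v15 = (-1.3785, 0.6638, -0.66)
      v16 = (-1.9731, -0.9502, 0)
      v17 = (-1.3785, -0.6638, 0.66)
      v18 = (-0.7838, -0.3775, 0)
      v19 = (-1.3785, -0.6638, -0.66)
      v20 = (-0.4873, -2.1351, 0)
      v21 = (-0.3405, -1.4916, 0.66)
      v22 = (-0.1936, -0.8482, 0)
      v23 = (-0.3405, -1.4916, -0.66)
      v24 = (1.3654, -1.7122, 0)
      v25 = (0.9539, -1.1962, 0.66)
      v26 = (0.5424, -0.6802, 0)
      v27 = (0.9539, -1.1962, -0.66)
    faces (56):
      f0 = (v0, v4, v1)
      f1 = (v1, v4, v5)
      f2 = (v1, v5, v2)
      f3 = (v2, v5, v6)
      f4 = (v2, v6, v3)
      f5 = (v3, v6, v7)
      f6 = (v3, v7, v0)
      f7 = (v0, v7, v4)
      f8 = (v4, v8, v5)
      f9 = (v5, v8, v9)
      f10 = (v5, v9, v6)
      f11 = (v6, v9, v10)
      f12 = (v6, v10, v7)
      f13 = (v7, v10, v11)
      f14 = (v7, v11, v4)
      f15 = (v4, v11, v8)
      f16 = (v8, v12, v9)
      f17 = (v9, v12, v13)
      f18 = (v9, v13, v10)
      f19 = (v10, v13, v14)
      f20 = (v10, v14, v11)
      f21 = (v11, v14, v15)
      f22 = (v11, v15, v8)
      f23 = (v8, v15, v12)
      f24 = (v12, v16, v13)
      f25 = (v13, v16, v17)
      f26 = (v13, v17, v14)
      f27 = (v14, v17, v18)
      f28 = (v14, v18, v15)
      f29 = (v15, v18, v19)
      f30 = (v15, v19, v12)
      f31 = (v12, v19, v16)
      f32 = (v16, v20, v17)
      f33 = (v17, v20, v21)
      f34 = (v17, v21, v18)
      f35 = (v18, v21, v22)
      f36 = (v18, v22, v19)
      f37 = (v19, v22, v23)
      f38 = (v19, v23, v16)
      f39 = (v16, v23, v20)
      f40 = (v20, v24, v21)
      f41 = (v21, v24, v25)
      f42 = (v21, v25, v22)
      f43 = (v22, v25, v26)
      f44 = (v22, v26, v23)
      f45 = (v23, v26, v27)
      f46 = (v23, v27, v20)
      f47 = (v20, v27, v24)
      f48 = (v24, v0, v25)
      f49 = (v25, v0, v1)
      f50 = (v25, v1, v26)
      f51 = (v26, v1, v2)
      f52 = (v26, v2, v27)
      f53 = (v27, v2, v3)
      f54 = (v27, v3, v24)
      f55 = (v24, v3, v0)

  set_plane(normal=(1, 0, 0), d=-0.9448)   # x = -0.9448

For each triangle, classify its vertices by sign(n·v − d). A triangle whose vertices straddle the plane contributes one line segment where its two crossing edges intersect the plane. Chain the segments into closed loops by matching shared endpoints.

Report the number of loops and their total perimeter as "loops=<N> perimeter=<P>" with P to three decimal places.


Straddling triangles (18 of 56):
  (v8,v12,v9) [+-+] → (-0.9448, 1.77025, 0)–(-0.9448, 1.2912, 0.415704)  len=0.6343
  (v9,v12,v13) [+--] → (-0.9448, 1.2912, 0.415704)–(-0.9448, 1.00967, 0.66)  len=0.3727
  (v9,v13,v10) [+-+] → (-0.9448, 1.00967, 0.66)–(-0.9448, 0.731295, 0.418425)  len=0.3686
  (v10,v13,v14) [+-+] → (-0.9448, 0.731295, 0.418425)–(-0.9448, 0.455008, 0.178678)  len=0.3658
  (v11,v14,v15) [++-] → (-0.9448, 0.455008, -0.178678)–(-0.9448, 1.00967, -0.66)  len=0.7344
  (v11,v15,v8) [+-+] → (-0.9448, 1.00967, -0.66)–(-0.9448, 1.3798, -0.338813)  len=0.4901
  (v8,v15,v12) [+--] → (-0.9448, 1.3798, -0.338813)–(-0.9448, 1.77025, 0)  len=0.5170
  (v13,v17,v14) [--+] → (-0.9448, 0.0955943, 0.178678)–(-0.9448, 0.455008, 0.178678)  len=0.3594
  (v14,v17,v18) [+-+] → (-0.9448, 0.0955943, 0.178678)–(-0.9448, -0.455008, 0.178678)  len=0.5506
  (v14,v18,v15) [++-] → (-0.9448, -0.0955943, -0.178678)–(-0.9448, 0.455008, -0.178678)  len=0.5506
  (v15,v18,v19) [-+-] → (-0.9448, -0.0955943, -0.178678)–(-0.9448, -0.455008, -0.178678)  len=0.3594
  (v16,v20,v17) [-+-] → (-0.9448, -1.77025, 0)–(-0.9448, -1.3798, 0.338813)  len=0.5170
  (v17,v20,v21) [-++] → (-0.9448, -1.3798, 0.338813)–(-0.9448, -1.00967, 0.66)  len=0.4901
  (v17,v21,v18) [-++] → (-0.9448, -1.00967, 0.66)–(-0.9448, -0.455008, 0.178678)  len=0.7344
  (v18,v22,v19) [++-] → (-0.9448, -0.731295, -0.418425)–(-0.9448, -0.455008, -0.178678)  len=0.3658
  (v19,v22,v23) [-++] → (-0.9448, -0.731295, -0.418425)–(-0.9448, -1.00967, -0.66)  len=0.3686
  (v19,v23,v16) [-+-] → (-0.9448, -1.00967, -0.66)–(-0.9448, -1.2912, -0.415704)  len=0.3727
  (v16,v23,v20) [-++] → (-0.9448, -1.2912, -0.415704)–(-0.9448, -1.77025, 0)  len=0.6343

Chained into 1 loop(s):
  loop 1: 18 segments, perimeter = 8.7856
Total perimeter = 8.786

loops=1 perimeter=8.786


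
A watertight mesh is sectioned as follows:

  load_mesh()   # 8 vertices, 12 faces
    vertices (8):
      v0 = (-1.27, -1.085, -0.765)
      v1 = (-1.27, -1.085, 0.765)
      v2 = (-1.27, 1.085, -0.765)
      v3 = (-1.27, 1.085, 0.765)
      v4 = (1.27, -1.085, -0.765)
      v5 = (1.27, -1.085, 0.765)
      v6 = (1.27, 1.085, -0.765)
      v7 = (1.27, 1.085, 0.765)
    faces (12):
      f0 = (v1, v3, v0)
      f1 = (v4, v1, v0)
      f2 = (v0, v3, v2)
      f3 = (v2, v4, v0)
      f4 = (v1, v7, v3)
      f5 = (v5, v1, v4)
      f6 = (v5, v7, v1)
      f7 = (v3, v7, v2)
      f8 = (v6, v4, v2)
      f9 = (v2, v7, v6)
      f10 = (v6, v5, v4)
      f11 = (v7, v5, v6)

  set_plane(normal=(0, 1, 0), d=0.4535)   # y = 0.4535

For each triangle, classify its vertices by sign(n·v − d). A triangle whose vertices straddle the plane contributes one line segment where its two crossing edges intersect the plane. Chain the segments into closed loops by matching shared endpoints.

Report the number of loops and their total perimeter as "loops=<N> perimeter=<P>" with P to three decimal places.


loops=1 perimeter=8.140

Straddling triangles (8 of 12):
  (v1,v3,v0) [-+-] → (-1.27, 0.4535, 0.765)–(-1.27, 0.4535, 0.319749)  len=0.4453
  (v0,v3,v2) [-++] → (-1.27, 0.4535, 0.319749)–(-1.27, 0.4535, -0.765)  len=1.0847
  (v2,v4,v0) [+--] → (-0.530825, 0.4535, -0.765)–(-1.27, 0.4535, -0.765)  len=0.7392
  (v1,v7,v3) [-++] → (0.530825, 0.4535, 0.765)–(-1.27, 0.4535, 0.765)  len=1.8008
  (v5,v7,v1) [-+-] → (1.27, 0.4535, 0.765)–(0.530825, 0.4535, 0.765)  len=0.7392
  (v6,v4,v2) [+-+] → (1.27, 0.4535, -0.765)–(-0.530825, 0.4535, -0.765)  len=1.8008
  (v6,v5,v4) [+--] → (1.27, 0.4535, -0.319749)–(1.27, 0.4535, -0.765)  len=0.4453
  (v7,v5,v6) [+-+] → (1.27, 0.4535, 0.765)–(1.27, 0.4535, -0.319749)  len=1.0847

Chained into 1 loop(s):
  loop 1: 8 segments, perimeter = 8.1400
Total perimeter = 8.140


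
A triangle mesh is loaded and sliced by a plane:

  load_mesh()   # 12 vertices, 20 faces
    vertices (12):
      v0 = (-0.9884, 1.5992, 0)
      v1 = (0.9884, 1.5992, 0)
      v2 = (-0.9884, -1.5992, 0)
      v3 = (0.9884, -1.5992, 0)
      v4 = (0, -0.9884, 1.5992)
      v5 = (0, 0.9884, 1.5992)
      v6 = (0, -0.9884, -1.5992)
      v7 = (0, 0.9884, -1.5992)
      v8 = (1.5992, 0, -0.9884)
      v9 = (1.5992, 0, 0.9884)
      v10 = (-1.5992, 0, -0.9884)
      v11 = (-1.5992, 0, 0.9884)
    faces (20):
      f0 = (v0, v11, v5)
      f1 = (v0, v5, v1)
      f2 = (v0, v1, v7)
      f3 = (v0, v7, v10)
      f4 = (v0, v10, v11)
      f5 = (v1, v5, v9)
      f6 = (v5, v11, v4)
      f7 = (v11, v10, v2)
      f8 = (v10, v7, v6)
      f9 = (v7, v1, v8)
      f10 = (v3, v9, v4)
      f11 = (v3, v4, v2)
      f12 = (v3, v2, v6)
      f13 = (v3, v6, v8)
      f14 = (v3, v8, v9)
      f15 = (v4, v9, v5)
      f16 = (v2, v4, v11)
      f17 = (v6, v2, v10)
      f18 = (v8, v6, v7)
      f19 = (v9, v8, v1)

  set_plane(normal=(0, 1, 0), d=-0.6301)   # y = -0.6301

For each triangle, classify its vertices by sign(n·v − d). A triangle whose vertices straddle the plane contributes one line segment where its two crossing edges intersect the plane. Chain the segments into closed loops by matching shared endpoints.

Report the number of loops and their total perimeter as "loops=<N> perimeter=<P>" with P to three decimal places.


Straddling triangles (10 of 20):
  (v5,v11,v4) [++-] → (-0.579718, -0.6301, 1.37778)–(0, -0.6301, 1.5992)  len=0.6206
  (v11,v10,v2) [++-] → (-1.35854, -0.6301, -0.598961)–(-1.35854, -0.6301, 0.598961)  len=1.1979
  (v10,v7,v6) [++-] → (0, -0.6301, -1.5992)–(-0.579718, -0.6301, -1.37778)  len=0.6206
  (v3,v9,v4) [-+-] → (1.35854, -0.6301, 0.598961)–(0.579718, -0.6301, 1.37778)  len=1.1014
  (v3,v6,v8) [--+] → (0.579718, -0.6301, -1.37778)–(1.35854, -0.6301, -0.598961)  len=1.1014
  (v3,v8,v9) [-++] → (1.35854, -0.6301, -0.598961)–(1.35854, -0.6301, 0.598961)  len=1.1979
  (v4,v9,v5) [-++] → (0.579718, -0.6301, 1.37778)–(0, -0.6301, 1.5992)  len=0.6206
  (v2,v4,v11) [--+] → (-0.579718, -0.6301, 1.37778)–(-1.35854, -0.6301, 0.598961)  len=1.1014
  (v6,v2,v10) [--+] → (-1.35854, -0.6301, -0.598961)–(-0.579718, -0.6301, -1.37778)  len=1.1014
  (v8,v6,v7) [+-+] → (0.579718, -0.6301, -1.37778)–(0, -0.6301, -1.5992)  len=0.6206

Chained into 1 loop(s):
  loop 1: 10 segments, perimeter = 9.2838
Total perimeter = 9.284

loops=1 perimeter=9.284


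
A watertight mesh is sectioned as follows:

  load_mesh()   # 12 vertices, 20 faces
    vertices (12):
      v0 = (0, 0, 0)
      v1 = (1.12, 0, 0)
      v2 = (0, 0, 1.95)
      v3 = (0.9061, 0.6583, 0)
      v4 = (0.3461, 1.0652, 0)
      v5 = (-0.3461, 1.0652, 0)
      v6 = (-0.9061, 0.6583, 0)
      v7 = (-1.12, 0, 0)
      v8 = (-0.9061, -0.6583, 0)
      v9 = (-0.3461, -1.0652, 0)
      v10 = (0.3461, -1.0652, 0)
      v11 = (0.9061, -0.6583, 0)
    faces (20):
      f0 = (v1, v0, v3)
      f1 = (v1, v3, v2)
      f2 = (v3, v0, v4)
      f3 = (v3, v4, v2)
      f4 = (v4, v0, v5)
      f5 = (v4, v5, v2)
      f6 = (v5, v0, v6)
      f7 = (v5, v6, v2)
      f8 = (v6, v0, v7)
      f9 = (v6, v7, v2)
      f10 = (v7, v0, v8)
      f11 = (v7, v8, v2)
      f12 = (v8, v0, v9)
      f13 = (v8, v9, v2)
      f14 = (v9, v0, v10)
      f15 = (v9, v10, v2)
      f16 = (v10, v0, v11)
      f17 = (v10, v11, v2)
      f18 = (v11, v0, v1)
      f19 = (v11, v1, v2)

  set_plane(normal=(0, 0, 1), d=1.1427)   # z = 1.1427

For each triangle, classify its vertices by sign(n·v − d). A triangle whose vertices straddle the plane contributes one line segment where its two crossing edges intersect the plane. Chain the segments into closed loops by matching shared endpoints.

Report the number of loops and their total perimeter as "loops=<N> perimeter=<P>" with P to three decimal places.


loops=1 perimeter=2.866

Straddling triangles (10 of 20):
  (v1,v3,v2) [--+] → (0.375125, 0.272536, 1.1427)–(0.46368, 0, 1.1427)  len=0.2866
  (v3,v4,v2) [--+] → (0.143285, 0.440993, 1.1427)–(0.375125, 0.272536, 1.1427)  len=0.2866
  (v4,v5,v2) [--+] → (-0.143285, 0.440993, 1.1427)–(0.143285, 0.440993, 1.1427)  len=0.2866
  (v5,v6,v2) [--+] → (-0.375125, 0.272536, 1.1427)–(-0.143285, 0.440993, 1.1427)  len=0.2866
  (v6,v7,v2) [--+] → (-0.46368, 0, 1.1427)–(-0.375125, 0.272536, 1.1427)  len=0.2866
  (v7,v8,v2) [--+] → (-0.375125, -0.272536, 1.1427)–(-0.46368, 0, 1.1427)  len=0.2866
  (v8,v9,v2) [--+] → (-0.143285, -0.440993, 1.1427)–(-0.375125, -0.272536, 1.1427)  len=0.2866
  (v9,v10,v2) [--+] → (0.143285, -0.440993, 1.1427)–(-0.143285, -0.440993, 1.1427)  len=0.2866
  (v10,v11,v2) [--+] → (0.375125, -0.272536, 1.1427)–(0.143285, -0.440993, 1.1427)  len=0.2866
  (v11,v1,v2) [--+] → (0.46368, 0, 1.1427)–(0.375125, -0.272536, 1.1427)  len=0.2866

Chained into 1 loop(s):
  loop 1: 10 segments, perimeter = 2.8657
Total perimeter = 2.866


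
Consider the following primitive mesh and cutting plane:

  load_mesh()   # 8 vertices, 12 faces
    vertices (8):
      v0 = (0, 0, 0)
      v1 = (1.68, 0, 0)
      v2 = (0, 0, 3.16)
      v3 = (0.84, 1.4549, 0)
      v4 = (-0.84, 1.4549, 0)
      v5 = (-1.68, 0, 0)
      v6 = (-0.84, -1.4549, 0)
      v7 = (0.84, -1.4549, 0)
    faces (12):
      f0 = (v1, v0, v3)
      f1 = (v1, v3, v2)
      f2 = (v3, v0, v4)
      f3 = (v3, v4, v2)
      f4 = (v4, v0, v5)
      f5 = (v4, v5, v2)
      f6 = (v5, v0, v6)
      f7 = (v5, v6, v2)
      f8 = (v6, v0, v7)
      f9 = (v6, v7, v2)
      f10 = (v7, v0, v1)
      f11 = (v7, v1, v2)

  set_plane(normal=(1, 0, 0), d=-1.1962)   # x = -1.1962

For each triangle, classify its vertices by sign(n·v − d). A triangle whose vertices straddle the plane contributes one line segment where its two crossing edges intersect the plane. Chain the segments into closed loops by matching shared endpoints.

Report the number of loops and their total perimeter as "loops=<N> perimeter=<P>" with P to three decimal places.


loops=1 perimeter=4.150

Straddling triangles (4 of 12):
  (v4,v0,v5) [++-] → (-1.1962, 0, 0)–(-1.1962, 0.837953, 0)  len=0.8380
  (v4,v5,v2) [+-+] → (-1.1962, 0.837953, 0)–(-1.1962, 0, 0.910005)  len=1.2370
  (v5,v0,v6) [-++] → (-1.1962, 0, 0)–(-1.1962, -0.837953, 0)  len=0.8380
  (v5,v6,v2) [-++] → (-1.1962, -0.837953, 0)–(-1.1962, 0, 0.910005)  len=1.2370

Chained into 1 loop(s):
  loop 1: 4 segments, perimeter = 4.1500
Total perimeter = 4.150


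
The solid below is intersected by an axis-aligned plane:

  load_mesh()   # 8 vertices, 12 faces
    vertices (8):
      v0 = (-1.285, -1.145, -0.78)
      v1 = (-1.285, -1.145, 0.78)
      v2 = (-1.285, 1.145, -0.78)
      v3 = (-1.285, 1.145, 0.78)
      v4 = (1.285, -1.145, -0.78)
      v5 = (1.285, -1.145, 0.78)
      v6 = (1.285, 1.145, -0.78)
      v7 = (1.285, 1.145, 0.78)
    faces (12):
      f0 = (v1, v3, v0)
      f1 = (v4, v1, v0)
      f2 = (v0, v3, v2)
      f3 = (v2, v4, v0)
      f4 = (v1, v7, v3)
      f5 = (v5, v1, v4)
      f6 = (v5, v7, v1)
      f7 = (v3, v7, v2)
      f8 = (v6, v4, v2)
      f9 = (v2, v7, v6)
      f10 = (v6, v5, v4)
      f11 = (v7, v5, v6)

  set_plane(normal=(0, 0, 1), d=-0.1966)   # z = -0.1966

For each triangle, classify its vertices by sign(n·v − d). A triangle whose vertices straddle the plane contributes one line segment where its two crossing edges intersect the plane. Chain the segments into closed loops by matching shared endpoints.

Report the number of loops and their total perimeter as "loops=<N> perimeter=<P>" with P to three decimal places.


Straddling triangles (8 of 12):
  (v1,v3,v0) [++-] → (-1.285, -0.288599, -0.1966)–(-1.285, -1.145, -0.1966)  len=0.8564
  (v4,v1,v0) [-+-] → (0.323886, -1.145, -0.1966)–(-1.285, -1.145, -0.1966)  len=1.6089
  (v0,v3,v2) [-+-] → (-1.285, -0.288599, -0.1966)–(-1.285, 1.145, -0.1966)  len=1.4336
  (v5,v1,v4) [++-] → (0.323886, -1.145, -0.1966)–(1.285, -1.145, -0.1966)  len=0.9611
  (v3,v7,v2) [++-] → (-0.323886, 1.145, -0.1966)–(-1.285, 1.145, -0.1966)  len=0.9611
  (v2,v7,v6) [-+-] → (-0.323886, 1.145, -0.1966)–(1.285, 1.145, -0.1966)  len=1.6089
  (v6,v5,v4) [-+-] → (1.285, 0.288599, -0.1966)–(1.285, -1.145, -0.1966)  len=1.4336
  (v7,v5,v6) [++-] → (1.285, 0.288599, -0.1966)–(1.285, 1.145, -0.1966)  len=0.8564

Chained into 1 loop(s):
  loop 1: 8 segments, perimeter = 9.7200
Total perimeter = 9.720

loops=1 perimeter=9.720
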